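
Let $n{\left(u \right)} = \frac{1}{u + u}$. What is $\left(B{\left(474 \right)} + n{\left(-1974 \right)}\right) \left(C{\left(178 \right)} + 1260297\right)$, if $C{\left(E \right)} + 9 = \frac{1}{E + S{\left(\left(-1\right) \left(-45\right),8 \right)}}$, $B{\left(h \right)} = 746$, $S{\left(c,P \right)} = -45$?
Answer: $\frac{493670605214135}{525084} \approx 9.4017 \cdot 10^{8}$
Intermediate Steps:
$C{\left(E \right)} = -9 + \frac{1}{-45 + E}$ ($C{\left(E \right)} = -9 + \frac{1}{E - 45} = -9 + \frac{1}{-45 + E}$)
$n{\left(u \right)} = \frac{1}{2 u}$
$\left(B{\left(474 \right)} + n{\left(-1974 \right)}\right) \left(C{\left(178 \right)} + 1260297\right) = \left(746 + \frac{1}{2 \left(-1974\right)}\right) \left(\frac{406 - 1602}{-45 + 178} + 1260297\right) = \left(746 + \frac{1}{2} \left(- \frac{1}{1974}\right)\right) \left(\frac{406 - 1602}{133} + 1260297\right) = \left(746 - \frac{1}{3948}\right) \left(\frac{1}{133} \left(-1196\right) + 1260297\right) = \frac{2945207 \left(- \frac{1196}{133} + 1260297\right)}{3948} = \frac{2945207}{3948} \cdot \frac{167618305}{133} = \frac{493670605214135}{525084}$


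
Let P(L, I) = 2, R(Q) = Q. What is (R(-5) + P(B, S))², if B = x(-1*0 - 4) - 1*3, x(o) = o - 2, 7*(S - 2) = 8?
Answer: 9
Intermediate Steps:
S = 22/7 (S = 2 + (⅐)*8 = 2 + 8/7 = 22/7 ≈ 3.1429)
x(o) = -2 + o
B = -9 (B = (-2 + (-1*0 - 4)) - 1*3 = (-2 + (0 - 4)) - 3 = (-2 - 4) - 3 = -6 - 3 = -9)
(R(-5) + P(B, S))² = (-5 + 2)² = (-3)² = 9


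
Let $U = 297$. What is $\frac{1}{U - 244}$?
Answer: $\frac{1}{53} \approx 0.018868$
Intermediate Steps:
$\frac{1}{U - 244} = \frac{1}{297 - 244} = \frac{1}{53}$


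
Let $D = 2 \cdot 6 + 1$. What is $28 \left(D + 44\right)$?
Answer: $1596$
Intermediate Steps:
$D = 13$ ($D = 12 + 1 = 13$)
$28 \left(D + 44\right) = 28 \left(13 + 44\right) = 28 \cdot 57 = 1596$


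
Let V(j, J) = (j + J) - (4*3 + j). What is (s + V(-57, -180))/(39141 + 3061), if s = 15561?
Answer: 15369/42202 ≈ 0.36418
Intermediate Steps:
V(j, J) = -12 + J (V(j, J) = (J + j) - (12 + j) = (J + j) + (-12 - j) = -12 + J)
(s + V(-57, -180))/(39141 + 3061) = (15561 + (-12 - 180))/(39141 + 3061) = (15561 - 192)/42202 = 15369*(1/42202) = 15369/42202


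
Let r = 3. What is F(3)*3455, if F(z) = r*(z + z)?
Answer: 62190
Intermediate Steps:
F(z) = 6*z (F(z) = 3*(z + z) = 3*(2*z) = 6*z)
F(3)*3455 = (6*3)*3455 = 18*3455 = 62190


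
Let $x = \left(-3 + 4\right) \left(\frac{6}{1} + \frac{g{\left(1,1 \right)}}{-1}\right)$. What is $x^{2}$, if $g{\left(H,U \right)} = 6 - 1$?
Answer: $1$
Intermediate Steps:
$g{\left(H,U \right)} = 5$ ($g{\left(H,U \right)} = 6 - 1 = 5$)
$x = 1$ ($x = \left(-3 + 4\right) \left(\frac{6}{1} + \frac{5}{-1}\right) = 1 \left(6 \cdot 1 + 5 \left(-1\right)\right) = 1 \left(6 - 5\right) = 1 \cdot 1 = 1$)
$x^{2} = 1^{2} = 1$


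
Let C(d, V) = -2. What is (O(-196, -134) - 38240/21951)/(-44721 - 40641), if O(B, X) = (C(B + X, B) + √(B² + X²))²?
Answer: -618735668/936890631 + 4*√14093/42681 ≈ -0.64929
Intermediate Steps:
O(B, X) = (-2 + √(B² + X²))²
(O(-196, -134) - 38240/21951)/(-44721 - 40641) = ((-2 + √((-196)² + (-134)²))² - 38240/21951)/(-44721 - 40641) = ((-2 + √(38416 + 17956))² - 38240*1/21951)/(-85362) = ((-2 + √56372)² - 38240/21951)*(-1/85362) = ((-2 + 2*√14093)² - 38240/21951)*(-1/85362) = (-38240/21951 + (-2 + 2*√14093)²)*(-1/85362) = 19120/936890631 - (-2 + 2*√14093)²/85362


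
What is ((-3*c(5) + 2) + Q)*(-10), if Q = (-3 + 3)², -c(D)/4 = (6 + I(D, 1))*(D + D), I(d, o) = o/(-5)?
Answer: -6980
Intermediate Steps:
I(d, o) = -o/5 (I(d, o) = o*(-⅕) = -o/5)
c(D) = -232*D/5 (c(D) = -4*(6 - ⅕*1)*(D + D) = -4*(6 - ⅕)*2*D = -116*2*D/5 = -232*D/5)
Q = 0 (Q = 0² = 0)
((-3*c(5) + 2) + Q)*(-10) = ((-(-696)*5/5 + 2) + 0)*(-10) = ((-3*(-232) + 2) + 0)*(-10) = ((696 + 2) + 0)*(-10) = (698 + 0)*(-10) = 698*(-10) = -6980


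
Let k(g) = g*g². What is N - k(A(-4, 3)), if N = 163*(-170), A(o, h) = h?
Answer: -27737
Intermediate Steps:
k(g) = g³
N = -27710
N - k(A(-4, 3)) = -27710 - 1*3³ = -27710 - 1*27 = -27710 - 27 = -27737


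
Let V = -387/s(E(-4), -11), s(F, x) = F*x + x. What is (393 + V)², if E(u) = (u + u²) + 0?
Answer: 3201975396/20449 ≈ 1.5658e+5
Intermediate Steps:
E(u) = u + u²
s(F, x) = x + F*x
V = 387/143 (V = -387*(-1/(11*(1 - 4*(1 - 4)))) = -387*(-1/(11*(1 - 4*(-3)))) = -387*(-1/(11*(1 + 12))) = -387/((-11*13)) = -387/(-143) = -387*(-1/143) = 387/143 ≈ 2.7063)
(393 + V)² = (393 + 387/143)² = (56586/143)² = 3201975396/20449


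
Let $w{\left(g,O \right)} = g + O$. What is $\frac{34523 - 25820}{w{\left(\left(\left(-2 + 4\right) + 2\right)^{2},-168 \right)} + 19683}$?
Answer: $\frac{8703}{19531} \approx 0.4456$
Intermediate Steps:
$w{\left(g,O \right)} = O + g$
$\frac{34523 - 25820}{w{\left(\left(\left(-2 + 4\right) + 2\right)^{2},-168 \right)} + 19683} = \frac{34523 - 25820}{\left(-168 + \left(\left(-2 + 4\right) + 2\right)^{2}\right) + 19683} = \frac{8703}{\left(-168 + \left(2 + 2\right)^{2}\right) + 19683} = \frac{8703}{\left(-168 + 4^{2}\right) + 19683} = \frac{8703}{\left(-168 + 16\right) + 19683} = \frac{8703}{-152 + 19683} = \frac{8703}{19531}$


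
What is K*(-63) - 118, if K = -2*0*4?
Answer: -118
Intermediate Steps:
K = 0 (K = 0*4 = 0)
K*(-63) - 118 = 0*(-63) - 118 = 0 - 118 = -118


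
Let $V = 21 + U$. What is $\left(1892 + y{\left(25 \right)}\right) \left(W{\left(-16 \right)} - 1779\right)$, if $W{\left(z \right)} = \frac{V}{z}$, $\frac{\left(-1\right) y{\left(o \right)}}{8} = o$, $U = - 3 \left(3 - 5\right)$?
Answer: $- \frac{12051693}{4} \approx -3.0129 \cdot 10^{6}$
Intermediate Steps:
$U = 6$ ($U = \left(-3\right) \left(-2\right) = 6$)
$y{\left(o \right)} = - 8 o$
$V = 27$ ($V = 21 + 6 = 27$)
$W{\left(z \right)} = \frac{27}{z}$
$\left(1892 + y{\left(25 \right)}\right) \left(W{\left(-16 \right)} - 1779\right) = \left(1892 - 200\right) \left(\frac{27}{-16} - 1779\right) = \left(1892 - 200\right) \left(27 \left(- \frac{1}{16}\right) - 1779\right) = 1692 \left(- \frac{27}{16} - 1779\right) = 1692 \left(- \frac{28491}{16}\right) = - \frac{12051693}{4}$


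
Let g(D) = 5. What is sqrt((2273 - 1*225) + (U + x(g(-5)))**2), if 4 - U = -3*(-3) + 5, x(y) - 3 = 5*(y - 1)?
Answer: sqrt(2217) ≈ 47.085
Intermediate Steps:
x(y) = -2 + 5*y (x(y) = 3 + 5*(y - 1) = 3 + 5*(-1 + y) = 3 + (-5 + 5*y) = -2 + 5*y)
U = -10 (U = 4 - (-3*(-3) + 5) = 4 - (9 + 5) = 4 - 1*14 = 4 - 14 = -10)
sqrt((2273 - 1*225) + (U + x(g(-5)))**2) = sqrt((2273 - 1*225) + (-10 + (-2 + 5*5))**2) = sqrt((2273 - 225) + (-10 + (-2 + 25))**2) = sqrt(2048 + (-10 + 23)**2) = sqrt(2048 + 13**2) = sqrt(2048 + 169) = sqrt(2217)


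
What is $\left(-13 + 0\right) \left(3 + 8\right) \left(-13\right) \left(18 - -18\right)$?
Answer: $66924$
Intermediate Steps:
$\left(-13 + 0\right) \left(3 + 8\right) \left(-13\right) \left(18 - -18\right) = \left(-13\right) 11 \left(-13\right) \left(18 + 18\right) = \left(-143\right) \left(-13\right) 36 = 1859 \cdot 36 = 66924$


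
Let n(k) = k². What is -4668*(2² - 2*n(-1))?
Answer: -9336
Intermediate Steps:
-4668*(2² - 2*n(-1)) = -4668*(2² - 2*(-1)²) = -4668*(4 - 2*1) = -4668*(4 - 2) = -4668*2 = -9336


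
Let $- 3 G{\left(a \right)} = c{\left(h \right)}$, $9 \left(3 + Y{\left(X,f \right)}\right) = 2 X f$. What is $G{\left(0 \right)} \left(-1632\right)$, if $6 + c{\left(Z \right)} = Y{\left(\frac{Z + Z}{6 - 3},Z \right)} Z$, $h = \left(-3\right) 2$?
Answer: $-10880$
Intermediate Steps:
$h = -6$
$Y{\left(X,f \right)} = -3 + \frac{2 X f}{9}$
$c{\left(Z \right)} = -6 + Z \left(-3 + \frac{4 Z^{2}}{27}\right)$ ($c{\left(Z \right)} = -6 + \left(-3 + \frac{2 \frac{Z + Z}{6 - 3} Z}{9}\right) Z = -6 + \left(-3 + \frac{2 \frac{2 Z}{3} Z}{9}\right) Z = -6 + \left(-3 + \frac{4 Z^{2}}{27}\right) Z = -6 + Z \left(-3 + \frac{4 Z^{2}}{27}\right)$)
$G{\left(a \right)} = \frac{20}{3}$ ($G{\left(a \right)} = - \frac{-6 + \frac{1}{27} \left(-6\right) \left(-81 + 4 \left(-6\right)^{2}\right)}{3} = - \frac{-6 + \frac{1}{27} \left(-6\right) \left(-81 + 4 \cdot 36\right)}{3} = - \frac{-6 + \frac{1}{27} \left(-6\right) \left(-81 + 144\right)}{3} = - \frac{-6 + \frac{1}{27} \left(-6\right) 63}{3} = - \frac{-6 - 14}{3} = \left(- \frac{1}{3}\right) \left(-20\right) = \frac{20}{3}$)
$G{\left(0 \right)} \left(-1632\right) = \frac{20}{3} \left(-1632\right) = -10880$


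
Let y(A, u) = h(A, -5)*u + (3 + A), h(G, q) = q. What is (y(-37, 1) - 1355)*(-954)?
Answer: 1329876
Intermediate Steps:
y(A, u) = 3 + A - 5*u (y(A, u) = -5*u + (3 + A) = 3 + A - 5*u)
(y(-37, 1) - 1355)*(-954) = ((3 - 37 - 5*1) - 1355)*(-954) = ((3 - 37 - 5) - 1355)*(-954) = (-39 - 1355)*(-954) = -1394*(-954) = 1329876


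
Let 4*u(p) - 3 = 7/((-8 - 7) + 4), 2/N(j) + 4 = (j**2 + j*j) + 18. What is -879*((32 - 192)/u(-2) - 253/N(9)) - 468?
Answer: 257498724/13 ≈ 1.9808e+7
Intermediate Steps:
N(j) = 2/(14 + 2*j**2) (N(j) = 2/(-4 + ((j**2 + j*j) + 18)) = 2/(-4 + ((j**2 + j**2) + 18)) = 2/(-4 + (2*j**2 + 18)) = 2/(-4 + (18 + 2*j**2)) = 2/(14 + 2*j**2))
u(p) = 13/22 (u(p) = 3/4 + (7/((-8 - 7) + 4))/4 = 3/4 + (7/(-15 + 4))/4 = 3/4 + (7/(-11))/4 = 3/4 + (7*(-1/11))/4 = 3/4 + (1/4)*(-7/11) = 3/4 - 7/44 = 13/22)
-879*((32 - 192)/u(-2) - 253/N(9)) - 468 = -879*((32 - 192)/(13/22) - 253/(1/(7 + 9**2))) - 468 = -879*(-160*22/13 - 253/(1/(7 + 81))) - 468 = -879*(-3520/13 - 253/(1/88)) - 468 = -879*(-3520/13 - 253/1/88) - 468 = -879*(-3520/13 - 253*88) - 468 = -879*(-3520/13 - 22264) - 468 = -879*(-292952/13) - 468 = 257504808/13 - 468 = 257498724/13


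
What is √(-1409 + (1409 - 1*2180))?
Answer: 2*I*√545 ≈ 46.69*I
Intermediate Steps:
√(-1409 + (1409 - 1*2180)) = √(-1409 + (1409 - 2180)) = √(-1409 - 771) = √(-2180) = 2*I*√545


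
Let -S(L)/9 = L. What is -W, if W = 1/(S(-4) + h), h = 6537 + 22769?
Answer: -1/29342 ≈ -3.4081e-5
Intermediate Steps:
S(L) = -9*L
h = 29306
W = 1/29342 (W = 1/(-9*(-4) + 29306) = 1/(36 + 29306) = 1/29342 ≈ 3.4081e-5)
-W = -1*1/29342 = -1/29342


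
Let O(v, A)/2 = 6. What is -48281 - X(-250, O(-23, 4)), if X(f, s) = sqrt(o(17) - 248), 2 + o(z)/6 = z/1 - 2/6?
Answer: -48281 - 4*I*sqrt(10) ≈ -48281.0 - 12.649*I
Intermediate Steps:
O(v, A) = 12 (O(v, A) = 2*6 = 12)
o(z) = -14 + 6*z (o(z) = -12 + 6*(z/1 - 2/6) = -12 + 6*(z*1 - 2*1/6) = -12 + 6*(z - 1/3) = -12 + 6*(-1/3 + z) = -12 + (-2 + 6*z) = -14 + 6*z)
X(f, s) = 4*I*sqrt(10) (X(f, s) = sqrt((-14 + 6*17) - 248) = sqrt((-14 + 102) - 248) = sqrt(88 - 248) = sqrt(-160) = 4*I*sqrt(10))
-48281 - X(-250, O(-23, 4)) = -48281 - 4*I*sqrt(10)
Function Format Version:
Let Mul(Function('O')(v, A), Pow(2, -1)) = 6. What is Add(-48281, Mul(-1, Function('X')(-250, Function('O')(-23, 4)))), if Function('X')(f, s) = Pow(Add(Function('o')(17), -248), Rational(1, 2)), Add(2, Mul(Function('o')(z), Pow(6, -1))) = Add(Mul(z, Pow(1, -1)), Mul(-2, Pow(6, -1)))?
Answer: Add(-48281, Mul(-4, I, Pow(10, Rational(1, 2)))) ≈ Add(-48281., Mul(-12.649, I))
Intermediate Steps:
Function('O')(v, A) = 12 (Function('O')(v, A) = Mul(2, 6) = 12)
Function('o')(z) = Add(-14, Mul(6, z)) (Function('o')(z) = Add(-12, Mul(6, Add(Mul(z, Pow(1, -1)), Mul(-2, Pow(6, -1))))) = Add(-12, Mul(6, Add(Mul(z, 1), Mul(-2, Rational(1, 6))))) = Add(-12, Mul(6, Add(z, Rational(-1, 3)))) = Add(-12, Mul(6, Add(Rational(-1, 3), z))) = Add(-12, Add(-2, Mul(6, z))) = Add(-14, Mul(6, z)))
Function('X')(f, s) = Mul(4, I, Pow(10, Rational(1, 2))) (Function('X')(f, s) = Pow(Add(Add(-14, Mul(6, 17)), -248), Rational(1, 2)) = Pow(Add(Add(-14, 102), -248), Rational(1, 2)) = Pow(Add(88, -248), Rational(1, 2)) = Pow(-160, Rational(1, 2)) = Mul(4, I, Pow(10, Rational(1, 2))))
Add(-48281, Mul(-1, Function('X')(-250, Function('O')(-23, 4)))) = Add(-48281, Mul(-1, Mul(4, I, Pow(10, Rational(1, 2))))) = Add(-48281, Mul(-4, I, Pow(10, Rational(1, 2))))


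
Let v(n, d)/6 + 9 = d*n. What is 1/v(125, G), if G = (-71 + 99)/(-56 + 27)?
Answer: -29/22566 ≈ -0.0012851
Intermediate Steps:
G = -28/29 (G = 28/(-29) = 28*(-1/29) = -28/29 ≈ -0.96552)
v(n, d) = -54 + 6*d*n (v(n, d) = -54 + 6*(d*n) = -54 + 6*d*n)
1/v(125, G) = 1/(-54 + 6*(-28/29)*125) = 1/(-54 - 21000/29) = 1/(-22566/29) = -29/22566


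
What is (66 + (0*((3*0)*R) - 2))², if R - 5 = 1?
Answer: 4096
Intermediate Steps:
R = 6 (R = 5 + 1 = 6)
(66 + (0*((3*0)*R) - 2))² = (66 + (0*((3*0)*6) - 2))² = (66 + (0*(0*6) - 2))² = (66 + (0*0 - 2))² = (66 + (0 - 2))² = (66 - 2)² = 64² = 4096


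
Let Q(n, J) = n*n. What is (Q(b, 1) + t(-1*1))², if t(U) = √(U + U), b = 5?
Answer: (25 + I*√2)² ≈ 623.0 + 70.711*I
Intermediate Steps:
t(U) = √2*√U (t(U) = √(2*U) = √2*√U)
Q(n, J) = n²
(Q(b, 1) + t(-1*1))² = (5² + √2*√(-1*1))² = (25 + √2*√(-1))² = (25 + √2*I)² = (25 + I*√2)²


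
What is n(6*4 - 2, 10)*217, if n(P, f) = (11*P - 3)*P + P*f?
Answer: 1188726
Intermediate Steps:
n(P, f) = P*f + P*(-3 + 11*P) (n(P, f) = (-3 + 11*P)*P + P*f = P*(-3 + 11*P) + P*f = P*f + P*(-3 + 11*P))
n(6*4 - 2, 10)*217 = ((6*4 - 2)*(-3 + 10 + 11*(6*4 - 2)))*217 = ((24 - 2)*(-3 + 10 + 11*(24 - 2)))*217 = (22*(-3 + 10 + 11*22))*217 = (22*(-3 + 10 + 242))*217 = (22*249)*217 = 5478*217 = 1188726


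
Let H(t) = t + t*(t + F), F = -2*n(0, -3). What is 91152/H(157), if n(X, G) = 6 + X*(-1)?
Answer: 45576/11461 ≈ 3.9766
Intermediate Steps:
n(X, G) = 6 - X
F = -12 (F = -2*(6 - 1*0) = -2*(6 + 0) = -2*6 = -12)
H(t) = t + t*(-12 + t) (H(t) = t + t*(t - 12) = t + t*(-12 + t))
91152/H(157) = 91152/((157*(-11 + 157))) = 91152/((157*146)) = 91152/22922 = 91152*(1/22922) = 45576/11461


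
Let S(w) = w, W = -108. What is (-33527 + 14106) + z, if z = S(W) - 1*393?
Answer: -19922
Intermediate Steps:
z = -501 (z = -108 - 1*393 = -108 - 393 = -501)
(-33527 + 14106) + z = (-33527 + 14106) - 501 = -19421 - 501 = -19922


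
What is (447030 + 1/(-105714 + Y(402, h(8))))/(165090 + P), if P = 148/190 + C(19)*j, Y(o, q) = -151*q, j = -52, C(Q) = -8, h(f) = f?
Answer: 4540747457605/1681150002768 ≈ 2.7010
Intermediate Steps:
P = 39594/95 (P = 148/190 - 8*(-52) = 148*(1/190) + 416 = 74/95 + 416 = 39594/95 ≈ 416.78)
(447030 + 1/(-105714 + Y(402, h(8))))/(165090 + P) = (447030 + 1/(-105714 - 151*8))/(165090 + 39594/95) = (447030 + 1/(-105714 - 1208))/(15723144/95) = (447030 + 1/(-106922))*(95/15723144) = (447030 - 1/106922)*(95/15723144) = (47797341659/106922)*(95/15723144) = 4540747457605/1681150002768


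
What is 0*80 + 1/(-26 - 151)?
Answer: -1/177 ≈ -0.0056497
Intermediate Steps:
0*80 + 1/(-26 - 151) = 0 + 1/(-177) = 0 - 1/177 = -1/177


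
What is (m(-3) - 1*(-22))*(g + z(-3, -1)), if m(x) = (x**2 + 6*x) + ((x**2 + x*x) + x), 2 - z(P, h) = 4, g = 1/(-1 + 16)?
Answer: -812/15 ≈ -54.133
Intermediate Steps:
g = 1/15 ≈ 0.066667
z(P, h) = -2 (z(P, h) = 2 - 1*4 = 2 - 4 = -2)
m(x) = 3*x**2 + 7*x (m(x) = (x**2 + 6*x) + ((x**2 + x**2) + x) = (x**2 + 6*x) + (2*x**2 + x) = (x**2 + 6*x) + (x + 2*x**2) = 3*x**2 + 7*x)
(m(-3) - 1*(-22))*(g + z(-3, -1)) = (-3*(7 + 3*(-3)) - 1*(-22))*(1/15 - 2) = (-3*(7 - 9) + 22)*(-29/15) = (-3*(-2) + 22)*(-29/15) = (6 + 22)*(-29/15) = 28*(-29/15) = -812/15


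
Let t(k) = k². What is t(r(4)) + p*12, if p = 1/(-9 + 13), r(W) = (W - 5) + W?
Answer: 12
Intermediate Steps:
r(W) = -5 + 2*W (r(W) = (-5 + W) + W = -5 + 2*W)
p = ¼ (p = 1/4 = ¼ ≈ 0.25000)
t(r(4)) + p*12 = (-5 + 2*4)² + (¼)*12 = (-5 + 8)² + 3 = 3² + 3 = 9 + 3 = 12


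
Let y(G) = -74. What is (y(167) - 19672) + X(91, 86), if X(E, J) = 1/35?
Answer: -691109/35 ≈ -19746.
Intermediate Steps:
X(E, J) = 1/35
(y(167) - 19672) + X(91, 86) = (-74 - 19672) + 1/35 = -19746 + 1/35 = -691109/35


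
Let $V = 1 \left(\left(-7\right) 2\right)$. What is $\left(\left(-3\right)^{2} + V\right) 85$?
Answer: $-425$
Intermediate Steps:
$V = -14$ ($V = 1 \left(-14\right) = -14$)
$\left(\left(-3\right)^{2} + V\right) 85 = \left(\left(-3\right)^{2} - 14\right) 85 = \left(9 - 14\right) 85 = \left(-5\right) 85 = -425$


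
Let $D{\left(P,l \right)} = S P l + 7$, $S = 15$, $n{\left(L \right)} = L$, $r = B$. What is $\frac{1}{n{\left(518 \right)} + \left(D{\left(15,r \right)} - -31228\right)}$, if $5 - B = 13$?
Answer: $\frac{1}{29953} \approx 3.3386 \cdot 10^{-5}$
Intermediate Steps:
$B = -8$ ($B = 5 - 13 = -8$)
$r = -8$
$D{\left(P,l \right)} = 7 + 15 P l$ ($D{\left(P,l \right)} = 15 P l + 7 = 7 + 15 P l$)
$\frac{1}{n{\left(518 \right)} + \left(D{\left(15,r \right)} - -31228\right)} = \frac{1}{518 + \left(\left(7 + 15 \cdot 15 \left(-8\right)\right) - -31228\right)} = \frac{1}{518 + \left(\left(7 - 1800\right) + 31228\right)} = \frac{1}{518 + \left(-1793 + 31228\right)} = \frac{1}{518 + 29435} = \frac{1}{29953}$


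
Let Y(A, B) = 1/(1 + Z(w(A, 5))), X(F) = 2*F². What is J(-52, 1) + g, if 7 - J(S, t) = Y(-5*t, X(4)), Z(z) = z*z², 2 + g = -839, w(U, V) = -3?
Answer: -21683/26 ≈ -833.96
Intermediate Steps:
g = -841 (g = -2 - 839 = -841)
Z(z) = z³
Y(A, B) = -1/26 (Y(A, B) = 1/(1 + (-3)³) = 1/(1 - 27) = 1/(-26) = -1/26)
J(S, t) = 183/26 (J(S, t) = 7 - 1*(-1/26) = 7 + 1/26 = 183/26)
J(-52, 1) + g = 183/26 - 841 = -21683/26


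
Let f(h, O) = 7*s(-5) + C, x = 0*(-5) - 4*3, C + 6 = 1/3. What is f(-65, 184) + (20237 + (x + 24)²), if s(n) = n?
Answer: 61021/3 ≈ 20340.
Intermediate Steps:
C = -17/3 (C = -6 + 1/3 = -6 + ⅓ = -17/3 ≈ -5.6667)
x = -12 (x = 0 - 12 = -12)
f(h, O) = -122/3 (f(h, O) = 7*(-5) - 17/3 = -35 - 17/3 = -122/3)
f(-65, 184) + (20237 + (x + 24)²) = -122/3 + (20237 + (-12 + 24)²) = -122/3 + (20237 + 12²) = -122/3 + (20237 + 144) = -122/3 + 20381 = 61021/3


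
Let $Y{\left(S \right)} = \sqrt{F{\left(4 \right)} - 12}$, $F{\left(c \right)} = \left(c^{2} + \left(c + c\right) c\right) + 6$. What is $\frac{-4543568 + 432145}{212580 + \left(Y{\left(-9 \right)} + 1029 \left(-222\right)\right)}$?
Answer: $\frac{10866490989}{41912687} + \frac{4111423 \sqrt{42}}{251476122} \approx 259.37$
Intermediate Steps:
$F{\left(c \right)} = 6 + 3 c^{2}$ ($F{\left(c \right)} = \left(c^{2} + 2 c c\right) + 6 = \left(c^{2} + 2 c^{2}\right) + 6 = 3 c^{2} + 6 = 6 + 3 c^{2}$)
$Y{\left(S \right)} = \sqrt{42}$ ($Y{\left(S \right)} = \sqrt{\left(6 + 3 \cdot 4^{2}\right) - 12} = \sqrt{\left(6 + 3 \cdot 16\right) - 12} = \sqrt{\left(6 + 48\right) - 12} = \sqrt{54 - 12} = \sqrt{42}$)
$\frac{-4543568 + 432145}{212580 + \left(Y{\left(-9 \right)} + 1029 \left(-222\right)\right)} = \frac{-4543568 + 432145}{212580 + \left(\sqrt{42} + 1029 \left(-222\right)\right)} = - \frac{4111423}{212580 - \left(228438 - \sqrt{42}\right)} = - \frac{4111423}{-15858 + \sqrt{42}}$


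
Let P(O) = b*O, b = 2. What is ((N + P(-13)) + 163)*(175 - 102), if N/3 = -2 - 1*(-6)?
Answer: 10877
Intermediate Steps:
N = 12 (N = 3*(-2 - 1*(-6)) = 3*(-2 + 6) = 3*4 = 12)
P(O) = 2*O
((N + P(-13)) + 163)*(175 - 102) = ((12 + 2*(-13)) + 163)*(175 - 102) = ((12 - 26) + 163)*73 = (-14 + 163)*73 = 149*73 = 10877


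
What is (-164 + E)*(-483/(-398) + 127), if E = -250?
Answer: -10563003/199 ≈ -53080.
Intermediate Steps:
(-164 + E)*(-483/(-398) + 127) = (-164 - 250)*(-483/(-398) + 127) = -414*(-483*(-1/398) + 127) = -414*(483/398 + 127) = -414*51029/398 = -10563003/199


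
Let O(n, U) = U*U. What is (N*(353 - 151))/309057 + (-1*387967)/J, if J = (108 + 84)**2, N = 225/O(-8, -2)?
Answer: -39828349973/3797692416 ≈ -10.488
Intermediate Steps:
O(n, U) = U**2
N = 225/4 (N = 225/((-2)**2) = 225/4 ≈ 56.250)
J = 36864 (J = 192**2 = 36864)
(N*(353 - 151))/309057 + (-1*387967)/J = (225*(353 - 151)/4)/309057 - 1*387967/36864 = ((225/4)*202)*(1/309057) - 387967*1/36864 = (22725/2)*(1/309057) - 387967/36864 = 7575/206038 - 387967/36864 = -39828349973/3797692416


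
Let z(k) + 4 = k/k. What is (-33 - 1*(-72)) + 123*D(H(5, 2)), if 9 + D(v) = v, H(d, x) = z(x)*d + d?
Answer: -2298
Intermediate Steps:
z(k) = -3 (z(k) = -4 + k/k = -4 + 1 = -3)
H(d, x) = -2*d (H(d, x) = -3*d + d = -2*d)
D(v) = -9 + v
(-33 - 1*(-72)) + 123*D(H(5, 2)) = (-33 - 1*(-72)) + 123*(-9 - 2*5) = (-33 + 72) + 123*(-9 - 10) = 39 + 123*(-19) = 39 - 2337 = -2298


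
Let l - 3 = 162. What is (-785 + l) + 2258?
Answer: 1638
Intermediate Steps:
l = 165 (l = 3 + 162 = 165)
(-785 + l) + 2258 = (-785 + 165) + 2258 = -620 + 2258 = 1638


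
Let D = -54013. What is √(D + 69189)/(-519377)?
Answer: -2*√3794/519377 ≈ -0.00023719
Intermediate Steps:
√(D + 69189)/(-519377) = √(-54013 + 69189)/(-519377) = √15176*(-1/519377) = (2*√3794)*(-1/519377) = -2*√3794/519377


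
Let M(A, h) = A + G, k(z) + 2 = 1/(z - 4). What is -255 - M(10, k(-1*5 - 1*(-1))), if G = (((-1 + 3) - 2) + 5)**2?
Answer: -290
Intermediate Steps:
G = 25 (G = ((2 - 2) + 5)**2 = (0 + 5)**2 = 5**2 = 25)
k(z) = -2 + 1/(-4 + z) (k(z) = -2 + 1/(z - 4) = -2 + 1/(-4 + z))
M(A, h) = 25 + A (M(A, h) = A + 25 = 25 + A)
-255 - M(10, k(-1*5 - 1*(-1))) = -255 - (25 + 10) = -255 - 1*35 = -255 - 35 = -290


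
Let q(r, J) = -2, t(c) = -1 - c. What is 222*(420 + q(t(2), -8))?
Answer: 92796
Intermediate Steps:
222*(420 + q(t(2), -8)) = 222*(420 - 2) = 222*418 = 92796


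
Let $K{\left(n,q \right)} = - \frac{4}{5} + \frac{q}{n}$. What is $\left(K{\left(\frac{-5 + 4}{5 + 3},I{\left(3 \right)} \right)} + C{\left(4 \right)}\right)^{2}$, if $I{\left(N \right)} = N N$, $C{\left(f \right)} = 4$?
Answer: $\frac{118336}{25} \approx 4733.4$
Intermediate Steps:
$I{\left(N \right)} = N^{2}$
$K{\left(n,q \right)} = - \frac{4}{5} + \frac{q}{n}$ ($K{\left(n,q \right)} = \left(-4\right) \frac{1}{5} + \frac{q}{n} = - \frac{4}{5} + \frac{q}{n}$)
$\left(K{\left(\frac{-5 + 4}{5 + 3},I{\left(3 \right)} \right)} + C{\left(4 \right)}\right)^{2} = \left(\left(- \frac{4}{5} + \frac{3^{2}}{\left(-5 + 4\right) \frac{1}{5 + 3}}\right) + 4\right)^{2} = \left(\left(- \frac{4}{5} + \frac{9}{\left(-1\right) \frac{1}{8}}\right) + 4\right)^{2} = \left(\left(- \frac{4}{5} + \frac{9}{- \frac{1}{8}}\right) + 4\right)^{2} = \left(\left(- \frac{4}{5} + 9 \left(-8\right)\right) + 4\right)^{2} = \left(\left(- \frac{4}{5} - 72\right) + 4\right)^{2} = \left(- \frac{364}{5} + 4\right)^{2} = \left(- \frac{344}{5}\right)^{2} = \frac{118336}{25}$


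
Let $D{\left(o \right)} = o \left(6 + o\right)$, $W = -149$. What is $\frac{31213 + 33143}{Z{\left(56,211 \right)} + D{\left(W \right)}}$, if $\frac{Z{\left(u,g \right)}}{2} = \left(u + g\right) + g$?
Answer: $\frac{21452}{7421} \approx 2.8907$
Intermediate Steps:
$Z{\left(u,g \right)} = 2 u + 4 g$ ($Z{\left(u,g \right)} = 2 \left(\left(u + g\right) + g\right) = 2 \left(\left(g + u\right) + g\right) = 2 \left(u + 2 g\right) = 2 u + 4 g$)
$\frac{31213 + 33143}{Z{\left(56,211 \right)} + D{\left(W \right)}} = \frac{31213 + 33143}{\left(2 \cdot 56 + 4 \cdot 211\right) - 149 \left(6 - 149\right)} = \frac{64356}{\left(112 + 844\right) - -21307} = \frac{64356}{956 + 21307} = \frac{64356}{22263} = 64356 \cdot \frac{1}{22263} = \frac{21452}{7421}$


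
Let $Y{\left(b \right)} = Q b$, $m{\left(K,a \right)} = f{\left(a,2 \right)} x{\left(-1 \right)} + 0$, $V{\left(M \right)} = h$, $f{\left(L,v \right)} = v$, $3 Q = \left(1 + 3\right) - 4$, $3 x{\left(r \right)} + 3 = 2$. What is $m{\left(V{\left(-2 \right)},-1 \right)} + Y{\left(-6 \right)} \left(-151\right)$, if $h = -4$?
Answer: $- \frac{2}{3} \approx -0.66667$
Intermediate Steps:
$x{\left(r \right)} = - \frac{1}{3}$ ($x{\left(r \right)} = -1 + \frac{1}{3} \cdot 2 = -1 + \frac{2}{3} = - \frac{1}{3}$)
$Q = 0$ ($Q = \frac{\left(1 + 3\right) - 4}{3} = \frac{4 - 4}{3} = \frac{1}{3} \cdot 0 = 0$)
$V{\left(M \right)} = -4$
$m{\left(K,a \right)} = - \frac{2}{3}$ ($m{\left(K,a \right)} = 2 \left(- \frac{1}{3}\right) + 0 = - \frac{2}{3} + 0 = - \frac{2}{3}$)
$Y{\left(b \right)} = 0$ ($Y{\left(b \right)} = 0 b = 0$)
$m{\left(V{\left(-2 \right)},-1 \right)} + Y{\left(-6 \right)} \left(-151\right) = - \frac{2}{3} + 0 \left(-151\right) = - \frac{2}{3} + 0 = - \frac{2}{3}$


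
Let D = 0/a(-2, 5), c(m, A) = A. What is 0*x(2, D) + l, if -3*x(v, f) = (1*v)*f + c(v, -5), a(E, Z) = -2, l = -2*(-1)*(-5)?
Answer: -10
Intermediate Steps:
l = -10 (l = 2*(-5) = -10)
D = 0 (D = 0/(-2) = 0*(-1/2) = 0)
x(v, f) = 5/3 - f*v/3 (x(v, f) = -((1*v)*f - 5)/3 = -(v*f - 5)/3 = -(f*v - 5)/3 = -(-5 + f*v)/3 = 5/3 - f*v/3)
0*x(2, D) + l = 0*(5/3 - 1/3*0*2) - 10 = 0*(5/3 + 0) - 10 = 0*(5/3) - 10 = 0 - 10 = -10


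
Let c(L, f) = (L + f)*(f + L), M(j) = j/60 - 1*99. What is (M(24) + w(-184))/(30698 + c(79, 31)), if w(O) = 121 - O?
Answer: 172/35665 ≈ 0.0048227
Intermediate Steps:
M(j) = -99 + j/60 (M(j) = j*(1/60) - 99 = j/60 - 99 = -99 + j/60)
c(L, f) = (L + f)**2 (c(L, f) = (L + f)*(L + f) = (L + f)**2)
(M(24) + w(-184))/(30698 + c(79, 31)) = ((-99 + (1/60)*24) + (121 - 1*(-184)))/(30698 + (79 + 31)**2) = ((-99 + 2/5) + (121 + 184))/(30698 + 110**2) = (-493/5 + 305)/(30698 + 12100) = (1032/5)/42798 = (1032/5)*(1/42798) = 172/35665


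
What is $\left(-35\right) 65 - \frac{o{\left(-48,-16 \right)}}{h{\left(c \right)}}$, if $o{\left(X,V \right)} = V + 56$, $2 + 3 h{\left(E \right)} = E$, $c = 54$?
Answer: $- \frac{29605}{13} \approx -2277.3$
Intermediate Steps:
$h{\left(E \right)} = - \frac{2}{3} + \frac{E}{3}$
$o{\left(X,V \right)} = 56 + V$
$\left(-35\right) 65 - \frac{o{\left(-48,-16 \right)}}{h{\left(c \right)}} = \left(-35\right) 65 - \frac{56 - 16}{- \frac{2}{3} + \frac{1}{3} \cdot 54} = -2275 - \frac{40}{- \frac{2}{3} + 18} = -2275 - \frac{40}{\frac{52}{3}} = -2275 - 40 \cdot \frac{3}{52} = -2275 - \frac{30}{13} = - \frac{29605}{13}$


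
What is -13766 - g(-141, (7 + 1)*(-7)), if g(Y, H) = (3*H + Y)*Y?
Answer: -57335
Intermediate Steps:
g(Y, H) = Y*(Y + 3*H) (g(Y, H) = (Y + 3*H)*Y = Y*(Y + 3*H))
-13766 - g(-141, (7 + 1)*(-7)) = -13766 - (-141)*(-141 + 3*((7 + 1)*(-7))) = -13766 - (-141)*(-141 + 3*(8*(-7))) = -13766 - (-141)*(-141 + 3*(-56)) = -13766 - (-141)*(-141 - 168) = -13766 - (-141)*(-309) = -13766 - 1*43569 = -13766 - 43569 = -57335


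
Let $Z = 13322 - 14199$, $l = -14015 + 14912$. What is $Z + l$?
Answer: $20$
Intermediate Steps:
$l = 897$
$Z = -877$
$Z + l = -877 + 897 = 20$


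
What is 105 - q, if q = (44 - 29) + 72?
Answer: 18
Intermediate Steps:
q = 87 (q = 15 + 72 = 87)
105 - q = 105 - 1*87 = 105 - 87 = 18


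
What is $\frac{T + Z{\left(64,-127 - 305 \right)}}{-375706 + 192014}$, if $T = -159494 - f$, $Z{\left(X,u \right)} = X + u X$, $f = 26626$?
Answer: $\frac{53426}{45923} \approx 1.1634$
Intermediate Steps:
$Z{\left(X,u \right)} = X + X u$
$T = -186120$ ($T = -159494 - 26626 = -186120$)
$\frac{T + Z{\left(64,-127 - 305 \right)}}{-375706 + 192014} = \frac{-186120 + 64 \left(1 - 432\right)}{-375706 + 192014} = \frac{-186120 + 64 \left(1 - 432\right)}{-183692} = \left(-186120 + 64 \left(-431\right)\right) \left(- \frac{1}{183692}\right) = \left(-186120 - 27584\right) \left(- \frac{1}{183692}\right) = \left(-213704\right) \left(- \frac{1}{183692}\right) = \frac{53426}{45923}$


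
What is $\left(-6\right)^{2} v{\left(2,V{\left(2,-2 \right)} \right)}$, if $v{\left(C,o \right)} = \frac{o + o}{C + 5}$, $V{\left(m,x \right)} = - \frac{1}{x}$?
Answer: $\frac{36}{7} \approx 5.1429$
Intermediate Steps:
$v{\left(C,o \right)} = \frac{2 o}{5 + C}$
$\left(-6\right)^{2} v{\left(2,V{\left(2,-2 \right)} \right)} = \left(-6\right)^{2} \frac{2 \left(- \frac{1}{-2}\right)}{5 + 2} = 36 \frac{2 \left(\left(-1\right) \left(- \frac{1}{2}\right)\right)}{7} = 36 \cdot 2 \cdot \frac{1}{2} \cdot \frac{1}{7} = 36 \cdot \frac{1}{7} = \frac{36}{7}$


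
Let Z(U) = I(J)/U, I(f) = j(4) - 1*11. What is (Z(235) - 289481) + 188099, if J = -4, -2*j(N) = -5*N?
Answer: -23824771/235 ≈ -1.0138e+5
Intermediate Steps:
j(N) = 5*N/2 (j(N) = -(-5)*N/2 = 5*N/2)
I(f) = -1 (I(f) = (5/2)*4 - 1*11 = 10 - 11 = -1)
Z(U) = -1/U
(Z(235) - 289481) + 188099 = (-1/235 - 289481) + 188099 = -68028036/235 + 188099 = -23824771/235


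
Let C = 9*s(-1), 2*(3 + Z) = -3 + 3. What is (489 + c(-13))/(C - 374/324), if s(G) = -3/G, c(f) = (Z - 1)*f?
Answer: 87642/4187 ≈ 20.932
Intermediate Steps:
Z = -3 (Z = -3 + (-3 + 3)/2 = -3 + (½)*0 = -3 + 0 = -3)
c(f) = -4*f (c(f) = (-3 - 1)*f = -4*f)
C = 27 (C = 9*(-3/(-1)) = 9*(-3*(-1)) = 9*3 = 27)
(489 + c(-13))/(C - 374/324) = (489 - 4*(-13))/(27 - 374/324) = (489 + 52)/(27 - 374*1/324) = 541/(27 - 187/162) = 541/(4187/162) = 541*(162/4187) = 87642/4187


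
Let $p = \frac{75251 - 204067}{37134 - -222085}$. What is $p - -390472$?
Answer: $\frac{101217632552}{259219} \approx 3.9047 \cdot 10^{5}$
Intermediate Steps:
$p = - \frac{128816}{259219}$ ($p = - \frac{128816}{37134 + 222085} = - \frac{128816}{259219} \approx -0.49694$)
$p - -390472 = - \frac{128816}{259219} - -390472 = - \frac{128816}{259219} + 390472 = \frac{101217632552}{259219}$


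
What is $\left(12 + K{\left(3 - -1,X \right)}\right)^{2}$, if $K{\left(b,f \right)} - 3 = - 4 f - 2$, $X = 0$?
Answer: $169$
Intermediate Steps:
$K{\left(b,f \right)} = 1 - 4 f$ ($K{\left(b,f \right)} = 3 - \left(2 + 4 f\right) = 1 - 4 f$)
$\left(12 + K{\left(3 - -1,X \right)}\right)^{2} = \left(12 + \left(1 - 0\right)\right)^{2} = \left(12 + \left(1 + 0\right)\right)^{2} = \left(12 + 1\right)^{2} = 13^{2} = 169$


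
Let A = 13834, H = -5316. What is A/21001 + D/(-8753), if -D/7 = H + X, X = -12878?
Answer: -2553556356/183821753 ≈ -13.891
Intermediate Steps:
D = 127358 (D = -7*(-5316 - 12878) = -7*(-18194) = 127358)
A/21001 + D/(-8753) = 13834/21001 + 127358/(-8753) = 13834*(1/21001) + 127358*(-1/8753) = 13834/21001 - 127358/8753 = -2553556356/183821753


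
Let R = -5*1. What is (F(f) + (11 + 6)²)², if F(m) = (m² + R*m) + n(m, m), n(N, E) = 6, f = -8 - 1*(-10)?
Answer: 83521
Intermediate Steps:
f = 2 (f = -8 + 10 = 2)
R = -5
F(m) = 6 + m² - 5*m (F(m) = (m² - 5*m) + 6 = 6 + m² - 5*m)
(F(f) + (11 + 6)²)² = ((6 + 2² - 5*2) + (11 + 6)²)² = ((6 + 4 - 10) + 17²)² = (0 + 289)² = 289² = 83521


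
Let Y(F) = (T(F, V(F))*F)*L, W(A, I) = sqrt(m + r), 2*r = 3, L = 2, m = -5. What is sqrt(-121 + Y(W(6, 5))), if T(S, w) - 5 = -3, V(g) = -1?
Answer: sqrt(-121 + 2*I*sqrt(14)) ≈ 0.33999 + 11.005*I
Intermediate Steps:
r = 3/2 (r = (1/2)*3 = 3/2 ≈ 1.5000)
T(S, w) = 2 (T(S, w) = 5 - 3 = 2)
W(A, I) = I*sqrt(14)/2 (W(A, I) = sqrt(-5 + 3/2) = sqrt(-7/2) = I*sqrt(14)/2)
Y(F) = 4*F (Y(F) = (2*F)*2 = 4*F)
sqrt(-121 + Y(W(6, 5))) = sqrt(-121 + 4*(I*sqrt(14)/2)) = sqrt(-121 + 2*I*sqrt(14))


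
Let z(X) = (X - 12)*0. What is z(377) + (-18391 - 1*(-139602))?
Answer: 121211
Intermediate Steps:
z(X) = 0 (z(X) = (-12 + X)*0 = 0)
z(377) + (-18391 - 1*(-139602)) = 0 + (-18391 - 1*(-139602)) = 0 + (-18391 + 139602) = 0 + 121211 = 121211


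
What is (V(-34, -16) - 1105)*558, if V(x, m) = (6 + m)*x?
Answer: -426870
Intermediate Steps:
V(x, m) = x*(6 + m)
(V(-34, -16) - 1105)*558 = (-34*(6 - 16) - 1105)*558 = (-34*(-10) - 1105)*558 = (340 - 1105)*558 = -765*558 = -426870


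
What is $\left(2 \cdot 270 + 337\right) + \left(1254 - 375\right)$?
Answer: $1756$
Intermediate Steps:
$\left(2 \cdot 270 + 337\right) + \left(1254 - 375\right) = \left(540 + 337\right) + 879 = 877 + 879 = 1756$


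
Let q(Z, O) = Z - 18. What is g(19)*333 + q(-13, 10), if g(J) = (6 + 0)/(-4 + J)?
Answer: 511/5 ≈ 102.20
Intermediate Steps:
g(J) = 6/(-4 + J)
q(Z, O) = -18 + Z
g(19)*333 + q(-13, 10) = (6/(-4 + 19))*333 + (-18 - 13) = (6/15)*333 - 31 = (6*(1/15))*333 - 31 = (2/5)*333 - 31 = 666/5 - 31 = 511/5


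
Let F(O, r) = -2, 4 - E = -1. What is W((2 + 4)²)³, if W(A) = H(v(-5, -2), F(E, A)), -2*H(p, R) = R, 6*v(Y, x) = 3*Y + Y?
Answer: 1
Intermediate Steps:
E = 5 (E = 4 - 1*(-1) = 4 + 1 = 5)
v(Y, x) = 2*Y/3 (v(Y, x) = (3*Y + Y)/6 = (4*Y)/6 = 2*Y/3)
H(p, R) = -R/2
W(A) = 1 (W(A) = -½*(-2) = 1)
W((2 + 4)²)³ = 1³ = 1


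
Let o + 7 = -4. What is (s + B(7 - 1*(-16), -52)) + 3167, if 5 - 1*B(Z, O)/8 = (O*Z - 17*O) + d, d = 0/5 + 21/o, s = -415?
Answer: 58336/11 ≈ 5303.3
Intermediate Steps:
o = -11 (o = -7 - 4 = -11)
d = -21/11 (d = 0/5 + 21/(-11) = 0*(1/5) + 21*(-1/11) = 0 - 21/11 = -21/11 ≈ -1.9091)
B(Z, O) = 608/11 + 136*O - 8*O*Z (B(Z, O) = 40 - 8*((O*Z - 17*O) - 21/11) = 40 - 8*((-17*O + O*Z) - 21/11) = 40 - 8*(-21/11 - 17*O + O*Z) = 40 + (168/11 + 136*O - 8*O*Z) = 608/11 + 136*O - 8*O*Z)
(s + B(7 - 1*(-16), -52)) + 3167 = (-415 + (608/11 + 136*(-52) - 8*(-52)*(7 - 1*(-16)))) + 3167 = (-415 + (608/11 - 7072 - 8*(-52)*(7 + 16))) + 3167 = (-415 + (608/11 - 7072 - 8*(-52)*23)) + 3167 = (-415 + (608/11 - 7072 + 9568)) + 3167 = (-415 + 28064/11) + 3167 = 23499/11 + 3167 = 58336/11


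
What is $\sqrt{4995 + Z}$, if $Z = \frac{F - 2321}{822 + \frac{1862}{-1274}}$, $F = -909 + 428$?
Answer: $\frac{\sqrt{567966964413}}{10667} \approx 70.651$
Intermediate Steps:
$F = -481$
$Z = - \frac{36426}{10667}$ ($Z = \frac{-481 - 2321}{822 + \frac{1862}{-1274}} = - \frac{2802}{822 + 1862 \left(- \frac{1}{1274}\right)} = - \frac{2802}{822 - \frac{19}{13}} = - \frac{2802}{\frac{10667}{13}} = \left(-2802\right) \frac{13}{10667} = - \frac{36426}{10667} \approx -3.4148$)
$\sqrt{4995 + Z} = \sqrt{4995 - \frac{36426}{10667}} = \sqrt{\frac{53245239}{10667}} = \frac{\sqrt{567966964413}}{10667}$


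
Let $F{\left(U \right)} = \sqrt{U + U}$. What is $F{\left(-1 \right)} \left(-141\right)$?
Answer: $- 141 i \sqrt{2} \approx - 199.4 i$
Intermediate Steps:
$F{\left(U \right)} = \sqrt{2} \sqrt{U}$ ($F{\left(U \right)} = \sqrt{2 U} = \sqrt{2} \sqrt{U}$)
$F{\left(-1 \right)} \left(-141\right) = \sqrt{2} \sqrt{-1} \left(-141\right) = \sqrt{2} i \left(-141\right) = i \sqrt{2} \left(-141\right) = - 141 i \sqrt{2}$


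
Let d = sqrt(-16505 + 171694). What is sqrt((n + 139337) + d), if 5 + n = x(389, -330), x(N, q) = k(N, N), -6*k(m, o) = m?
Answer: sqrt(5013618 + 36*sqrt(155189))/6 ≈ 373.71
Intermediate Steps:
k(m, o) = -m/6
d = sqrt(155189) ≈ 393.94
x(N, q) = -N/6
n = -419/6 (n = -5 - 1/6*389 = -5 - 389/6 = -419/6 ≈ -69.833)
sqrt((n + 139337) + d) = sqrt((-419/6 + 139337) + sqrt(155189)) = sqrt(835603/6 + sqrt(155189))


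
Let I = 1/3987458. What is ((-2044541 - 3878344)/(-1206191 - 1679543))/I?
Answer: 11808627588165/1442867 ≈ 8.1841e+6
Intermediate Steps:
I = 1/3987458 ≈ 2.5079e-7
((-2044541 - 3878344)/(-1206191 - 1679543))/I = ((-2044541 - 3878344)/(-1206191 - 1679543))/(1/3987458) = -5922885/(-2885734)*3987458 = -5922885*(-1/2885734)*3987458 = (5922885/2885734)*3987458 = 11808627588165/1442867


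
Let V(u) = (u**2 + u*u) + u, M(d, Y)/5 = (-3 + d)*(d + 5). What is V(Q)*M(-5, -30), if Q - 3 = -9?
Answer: 0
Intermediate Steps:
Q = -6 (Q = 3 - 9 = -6)
M(d, Y) = 5*(-3 + d)*(5 + d) (M(d, Y) = 5*((-3 + d)*(d + 5)) = 5*((-3 + d)*(5 + d)) = 5*(-3 + d)*(5 + d))
V(u) = u + 2*u**2 (V(u) = (u**2 + u**2) + u = 2*u**2 + u = u + 2*u**2)
V(Q)*M(-5, -30) = (-6*(1 + 2*(-6)))*(-75 + 5*(-5)**2 + 10*(-5)) = (-6*(1 - 12))*(-75 + 5*25 - 50) = (-6*(-11))*(-75 + 125 - 50) = 66*0 = 0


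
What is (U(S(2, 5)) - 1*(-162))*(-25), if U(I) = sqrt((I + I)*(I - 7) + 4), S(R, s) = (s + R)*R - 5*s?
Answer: -4550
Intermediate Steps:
S(R, s) = -5*s + R*(R + s) (S(R, s) = (R + s)*R - 5*s = R*(R + s) - 5*s = -5*s + R*(R + s))
U(I) = sqrt(4 + 2*I*(-7 + I)) (U(I) = sqrt((2*I)*(-7 + I) + 4) = sqrt(2*I*(-7 + I) + 4) = sqrt(4 + 2*I*(-7 + I)))
(U(S(2, 5)) - 1*(-162))*(-25) = (sqrt(4 - 14*(2**2 - 5*5 + 2*5) + 2*(2**2 - 5*5 + 2*5)**2) - 1*(-162))*(-25) = (sqrt(4 - 14*(4 - 25 + 10) + 2*(4 - 25 + 10)**2) + 162)*(-25) = (sqrt(4 - 14*(-11) + 2*(-11)**2) + 162)*(-25) = (sqrt(4 + 154 + 2*121) + 162)*(-25) = (sqrt(4 + 154 + 242) + 162)*(-25) = (sqrt(400) + 162)*(-25) = (20 + 162)*(-25) = 182*(-25) = -4550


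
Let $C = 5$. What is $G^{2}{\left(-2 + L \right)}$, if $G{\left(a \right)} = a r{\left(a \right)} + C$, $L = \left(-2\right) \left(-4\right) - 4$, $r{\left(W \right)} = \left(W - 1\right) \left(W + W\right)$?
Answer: $169$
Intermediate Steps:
$r{\left(W \right)} = 2 W \left(-1 + W\right)$ ($r{\left(W \right)} = \left(-1 + W\right) 2 W = 2 W \left(-1 + W\right)$)
$L = 4$ ($L = 8 - 4 = 4$)
$G{\left(a \right)} = 5 + 2 a^{2} \left(-1 + a\right)$ ($G{\left(a \right)} = a 2 a \left(-1 + a\right) + 5 = 2 a^{2} \left(-1 + a\right) + 5 = 5 + 2 a^{2} \left(-1 + a\right)$)
$G^{2}{\left(-2 + L \right)} = \left(5 + 2 \left(-2 + 4\right)^{2} \left(-1 + \left(-2 + 4\right)\right)\right)^{2} = \left(5 + 2 \cdot 2^{2} \left(-1 + 2\right)\right)^{2} = \left(5 + 2 \cdot 4 \cdot 1\right)^{2} = \left(5 + 8\right)^{2} = 13^{2} = 169$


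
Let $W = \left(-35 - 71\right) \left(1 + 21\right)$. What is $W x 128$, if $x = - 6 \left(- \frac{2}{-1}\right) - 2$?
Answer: $4178944$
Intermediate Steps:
$W = -2332$ ($W = \left(-106\right) 22 = -2332$)
$x = -14$ ($x = - 6 \left(\left(-2\right) \left(-1\right)\right) - 2 = \left(-6\right) 2 - 2 = -12 - 2 = -14$)
$W x 128 = \left(-2332\right) \left(-14\right) 128 = 32648 \cdot 128 = 4178944$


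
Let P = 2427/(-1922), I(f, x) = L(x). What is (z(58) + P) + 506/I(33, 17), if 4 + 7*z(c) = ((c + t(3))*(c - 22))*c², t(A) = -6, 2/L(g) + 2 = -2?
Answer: 12089978051/13454 ≈ 8.9862e+5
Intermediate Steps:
L(g) = -½ (L(g) = 2/(-2 - 2) = 2/(-4) = 2*(-¼) = -½)
I(f, x) = -½
P = -2427/1922 (P = 2427*(-1/1922) = -2427/1922 ≈ -1.2627)
z(c) = -4/7 + c²*(-22 + c)*(-6 + c)/7 (z(c) = -4/7 + (((c - 6)*(c - 22))*c²)/7 = -4/7 + (((-6 + c)*(-22 + c))*c²)/7 = -4/7 + (((-22 + c)*(-6 + c))*c²)/7 = -4/7 + (c²*(-22 + c)*(-6 + c))/7 = -4/7 + c²*(-22 + c)*(-6 + c)/7)
(z(58) + P) + 506/I(33, 17) = ((-4/7 - 4*58³ + (⅐)*58⁴ + (132/7)*58²) - 2427/1922) + 506/(-½) = ((-4/7 - 4*195112 + (⅐)*11316496 + (132/7)*3364) - 2427/1922) + 506*(-2) = ((-4/7 - 780448 + 11316496/7 + 444048/7) - 2427/1922) - 1012 = (6297404/7 - 2427/1922) - 1012 = 12103593499/13454 - 1012 = 12089978051/13454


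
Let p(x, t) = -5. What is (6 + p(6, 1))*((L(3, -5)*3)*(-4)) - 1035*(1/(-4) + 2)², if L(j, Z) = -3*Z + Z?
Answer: -52635/16 ≈ -3289.7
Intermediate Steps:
L(j, Z) = -2*Z
(6 + p(6, 1))*((L(3, -5)*3)*(-4)) - 1035*(1/(-4) + 2)² = (6 - 5)*((-2*(-5)*3)*(-4)) - 1035*(1/(-4) + 2)² = 1*((10*3)*(-4)) - 1035*(-¼ + 2)² = 1*(30*(-4)) - 1035*(7/4)² = 1*(-120) - 1035*49/16 = -120 - 50715/16 = -52635/16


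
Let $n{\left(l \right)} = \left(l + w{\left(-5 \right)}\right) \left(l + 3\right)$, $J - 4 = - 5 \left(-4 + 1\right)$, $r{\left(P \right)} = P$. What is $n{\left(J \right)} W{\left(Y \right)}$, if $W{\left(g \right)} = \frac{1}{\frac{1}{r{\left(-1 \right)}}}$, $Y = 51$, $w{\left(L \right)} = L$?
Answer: $-308$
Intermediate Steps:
$W{\left(g \right)} = -1$ ($W{\left(g \right)} = \frac{1}{\frac{1}{-1}} = \frac{1}{-1} = -1$)
$J = 19$ ($J = 4 - 5 \left(-4 + 1\right) = 4 - -15 = 4 + 15 = 19$)
$n{\left(l \right)} = \left(-5 + l\right) \left(3 + l\right)$ ($n{\left(l \right)} = \left(l - 5\right) \left(l + 3\right) = \left(-5 + l\right) \left(3 + l\right)$)
$n{\left(J \right)} W{\left(Y \right)} = \left(-15 + 19^{2} - 38\right) \left(-1\right) = \left(-15 + 361 - 38\right) \left(-1\right) = 308 \left(-1\right) = -308$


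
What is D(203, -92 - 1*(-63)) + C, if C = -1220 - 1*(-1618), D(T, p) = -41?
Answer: 357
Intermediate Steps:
C = 398 (C = -1220 + 1618 = 398)
D(203, -92 - 1*(-63)) + C = -41 + 398 = 357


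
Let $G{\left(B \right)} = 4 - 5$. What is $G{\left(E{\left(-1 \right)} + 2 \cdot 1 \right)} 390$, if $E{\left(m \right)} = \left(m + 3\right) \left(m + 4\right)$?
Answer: $-390$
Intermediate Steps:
$E{\left(m \right)} = \left(3 + m\right) \left(4 + m\right)$
$G{\left(B \right)} = -1$
$G{\left(E{\left(-1 \right)} + 2 \cdot 1 \right)} 390 = \left(-1\right) 390 = -390$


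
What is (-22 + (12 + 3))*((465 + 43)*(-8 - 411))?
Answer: 1489964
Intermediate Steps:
(-22 + (12 + 3))*((465 + 43)*(-8 - 411)) = (-22 + 15)*(508*(-419)) = -7*(-212852) = 1489964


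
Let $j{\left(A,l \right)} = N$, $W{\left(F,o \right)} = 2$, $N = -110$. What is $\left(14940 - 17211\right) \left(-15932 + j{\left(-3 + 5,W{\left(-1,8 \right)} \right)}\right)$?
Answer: $36431382$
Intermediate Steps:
$j{\left(A,l \right)} = -110$
$\left(14940 - 17211\right) \left(-15932 + j{\left(-3 + 5,W{\left(-1,8 \right)} \right)}\right) = \left(14940 - 17211\right) \left(-15932 - 110\right) = \left(-2271\right) \left(-16042\right) = 36431382$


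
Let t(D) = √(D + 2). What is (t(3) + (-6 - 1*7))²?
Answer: (13 - √5)² ≈ 115.86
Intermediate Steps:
t(D) = √(2 + D)
(t(3) + (-6 - 1*7))² = (√(2 + 3) + (-6 - 1*7))² = (√5 + (-6 - 7))² = (√5 - 13)² = (-13 + √5)²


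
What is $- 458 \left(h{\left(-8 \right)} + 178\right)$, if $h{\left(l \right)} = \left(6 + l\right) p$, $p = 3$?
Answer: $-78776$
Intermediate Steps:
$h{\left(l \right)} = 18 + 3 l$ ($h{\left(l \right)} = \left(6 + l\right) 3 = 18 + 3 l$)
$- 458 \left(h{\left(-8 \right)} + 178\right) = - 458 \left(\left(18 + 3 \left(-8\right)\right) + 178\right) = - 458 \left(\left(18 - 24\right) + 178\right) = - 458 \left(-6 + 178\right) = \left(-458\right) 172 = -78776$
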